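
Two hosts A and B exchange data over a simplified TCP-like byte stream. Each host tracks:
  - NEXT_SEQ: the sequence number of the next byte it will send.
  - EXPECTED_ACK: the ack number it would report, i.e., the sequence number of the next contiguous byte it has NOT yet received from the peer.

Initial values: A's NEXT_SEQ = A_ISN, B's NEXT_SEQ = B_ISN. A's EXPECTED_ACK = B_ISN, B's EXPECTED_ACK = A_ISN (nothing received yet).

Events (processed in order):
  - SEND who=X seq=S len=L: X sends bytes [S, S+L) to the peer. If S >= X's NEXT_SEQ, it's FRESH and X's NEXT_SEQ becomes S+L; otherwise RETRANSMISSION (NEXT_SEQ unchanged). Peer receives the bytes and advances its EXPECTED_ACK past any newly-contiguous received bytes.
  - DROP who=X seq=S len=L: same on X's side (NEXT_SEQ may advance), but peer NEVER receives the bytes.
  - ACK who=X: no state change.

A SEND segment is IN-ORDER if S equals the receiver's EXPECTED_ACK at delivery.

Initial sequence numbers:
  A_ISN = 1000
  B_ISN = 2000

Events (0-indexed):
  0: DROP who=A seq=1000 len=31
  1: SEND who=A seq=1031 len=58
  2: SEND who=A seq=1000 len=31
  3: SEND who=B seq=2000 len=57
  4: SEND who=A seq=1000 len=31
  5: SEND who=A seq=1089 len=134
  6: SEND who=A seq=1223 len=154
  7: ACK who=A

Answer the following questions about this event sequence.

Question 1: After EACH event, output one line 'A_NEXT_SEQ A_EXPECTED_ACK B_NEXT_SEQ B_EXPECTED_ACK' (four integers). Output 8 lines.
1031 2000 2000 1000
1089 2000 2000 1000
1089 2000 2000 1089
1089 2057 2057 1089
1089 2057 2057 1089
1223 2057 2057 1223
1377 2057 2057 1377
1377 2057 2057 1377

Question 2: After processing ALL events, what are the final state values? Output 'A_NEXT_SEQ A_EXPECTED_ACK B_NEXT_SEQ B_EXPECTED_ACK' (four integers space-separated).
After event 0: A_seq=1031 A_ack=2000 B_seq=2000 B_ack=1000
After event 1: A_seq=1089 A_ack=2000 B_seq=2000 B_ack=1000
After event 2: A_seq=1089 A_ack=2000 B_seq=2000 B_ack=1089
After event 3: A_seq=1089 A_ack=2057 B_seq=2057 B_ack=1089
After event 4: A_seq=1089 A_ack=2057 B_seq=2057 B_ack=1089
After event 5: A_seq=1223 A_ack=2057 B_seq=2057 B_ack=1223
After event 6: A_seq=1377 A_ack=2057 B_seq=2057 B_ack=1377
After event 7: A_seq=1377 A_ack=2057 B_seq=2057 B_ack=1377

Answer: 1377 2057 2057 1377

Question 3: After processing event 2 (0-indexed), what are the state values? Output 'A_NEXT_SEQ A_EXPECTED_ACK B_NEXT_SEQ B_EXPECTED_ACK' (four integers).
After event 0: A_seq=1031 A_ack=2000 B_seq=2000 B_ack=1000
After event 1: A_seq=1089 A_ack=2000 B_seq=2000 B_ack=1000
After event 2: A_seq=1089 A_ack=2000 B_seq=2000 B_ack=1089

1089 2000 2000 1089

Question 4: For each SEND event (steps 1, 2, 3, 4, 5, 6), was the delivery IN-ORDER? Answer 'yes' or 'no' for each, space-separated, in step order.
Step 1: SEND seq=1031 -> out-of-order
Step 2: SEND seq=1000 -> in-order
Step 3: SEND seq=2000 -> in-order
Step 4: SEND seq=1000 -> out-of-order
Step 5: SEND seq=1089 -> in-order
Step 6: SEND seq=1223 -> in-order

Answer: no yes yes no yes yes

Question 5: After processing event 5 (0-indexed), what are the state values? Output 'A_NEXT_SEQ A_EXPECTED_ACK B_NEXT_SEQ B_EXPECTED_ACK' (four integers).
After event 0: A_seq=1031 A_ack=2000 B_seq=2000 B_ack=1000
After event 1: A_seq=1089 A_ack=2000 B_seq=2000 B_ack=1000
After event 2: A_seq=1089 A_ack=2000 B_seq=2000 B_ack=1089
After event 3: A_seq=1089 A_ack=2057 B_seq=2057 B_ack=1089
After event 4: A_seq=1089 A_ack=2057 B_seq=2057 B_ack=1089
After event 5: A_seq=1223 A_ack=2057 B_seq=2057 B_ack=1223

1223 2057 2057 1223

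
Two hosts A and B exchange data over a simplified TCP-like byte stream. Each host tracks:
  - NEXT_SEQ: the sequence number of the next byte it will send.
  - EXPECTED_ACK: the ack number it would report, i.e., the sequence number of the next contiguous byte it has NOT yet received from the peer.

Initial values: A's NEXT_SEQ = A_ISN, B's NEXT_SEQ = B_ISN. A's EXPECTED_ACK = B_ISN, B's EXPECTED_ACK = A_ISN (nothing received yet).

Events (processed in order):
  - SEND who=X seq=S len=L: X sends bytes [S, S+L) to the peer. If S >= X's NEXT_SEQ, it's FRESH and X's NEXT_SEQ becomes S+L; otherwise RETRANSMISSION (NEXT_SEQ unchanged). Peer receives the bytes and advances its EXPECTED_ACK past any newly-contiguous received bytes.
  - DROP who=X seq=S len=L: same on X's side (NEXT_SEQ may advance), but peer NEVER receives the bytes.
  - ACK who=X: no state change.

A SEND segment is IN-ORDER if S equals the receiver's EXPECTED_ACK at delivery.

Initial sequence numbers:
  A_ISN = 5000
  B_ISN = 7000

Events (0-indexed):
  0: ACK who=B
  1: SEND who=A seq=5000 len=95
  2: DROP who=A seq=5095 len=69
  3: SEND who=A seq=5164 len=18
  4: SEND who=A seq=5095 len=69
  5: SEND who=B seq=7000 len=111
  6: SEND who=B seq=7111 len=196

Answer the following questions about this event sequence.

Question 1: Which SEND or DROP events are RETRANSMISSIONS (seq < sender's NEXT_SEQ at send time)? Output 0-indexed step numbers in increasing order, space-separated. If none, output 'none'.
Answer: 4

Derivation:
Step 1: SEND seq=5000 -> fresh
Step 2: DROP seq=5095 -> fresh
Step 3: SEND seq=5164 -> fresh
Step 4: SEND seq=5095 -> retransmit
Step 5: SEND seq=7000 -> fresh
Step 6: SEND seq=7111 -> fresh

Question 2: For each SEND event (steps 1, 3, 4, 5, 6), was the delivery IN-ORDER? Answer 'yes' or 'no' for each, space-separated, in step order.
Step 1: SEND seq=5000 -> in-order
Step 3: SEND seq=5164 -> out-of-order
Step 4: SEND seq=5095 -> in-order
Step 5: SEND seq=7000 -> in-order
Step 6: SEND seq=7111 -> in-order

Answer: yes no yes yes yes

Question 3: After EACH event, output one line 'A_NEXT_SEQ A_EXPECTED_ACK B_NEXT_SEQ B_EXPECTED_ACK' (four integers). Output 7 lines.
5000 7000 7000 5000
5095 7000 7000 5095
5164 7000 7000 5095
5182 7000 7000 5095
5182 7000 7000 5182
5182 7111 7111 5182
5182 7307 7307 5182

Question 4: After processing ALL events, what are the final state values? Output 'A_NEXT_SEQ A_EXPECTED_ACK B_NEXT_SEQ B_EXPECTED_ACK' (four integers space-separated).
After event 0: A_seq=5000 A_ack=7000 B_seq=7000 B_ack=5000
After event 1: A_seq=5095 A_ack=7000 B_seq=7000 B_ack=5095
After event 2: A_seq=5164 A_ack=7000 B_seq=7000 B_ack=5095
After event 3: A_seq=5182 A_ack=7000 B_seq=7000 B_ack=5095
After event 4: A_seq=5182 A_ack=7000 B_seq=7000 B_ack=5182
After event 5: A_seq=5182 A_ack=7111 B_seq=7111 B_ack=5182
After event 6: A_seq=5182 A_ack=7307 B_seq=7307 B_ack=5182

Answer: 5182 7307 7307 5182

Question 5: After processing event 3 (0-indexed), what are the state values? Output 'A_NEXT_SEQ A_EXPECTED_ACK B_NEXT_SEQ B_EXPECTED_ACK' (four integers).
After event 0: A_seq=5000 A_ack=7000 B_seq=7000 B_ack=5000
After event 1: A_seq=5095 A_ack=7000 B_seq=7000 B_ack=5095
After event 2: A_seq=5164 A_ack=7000 B_seq=7000 B_ack=5095
After event 3: A_seq=5182 A_ack=7000 B_seq=7000 B_ack=5095

5182 7000 7000 5095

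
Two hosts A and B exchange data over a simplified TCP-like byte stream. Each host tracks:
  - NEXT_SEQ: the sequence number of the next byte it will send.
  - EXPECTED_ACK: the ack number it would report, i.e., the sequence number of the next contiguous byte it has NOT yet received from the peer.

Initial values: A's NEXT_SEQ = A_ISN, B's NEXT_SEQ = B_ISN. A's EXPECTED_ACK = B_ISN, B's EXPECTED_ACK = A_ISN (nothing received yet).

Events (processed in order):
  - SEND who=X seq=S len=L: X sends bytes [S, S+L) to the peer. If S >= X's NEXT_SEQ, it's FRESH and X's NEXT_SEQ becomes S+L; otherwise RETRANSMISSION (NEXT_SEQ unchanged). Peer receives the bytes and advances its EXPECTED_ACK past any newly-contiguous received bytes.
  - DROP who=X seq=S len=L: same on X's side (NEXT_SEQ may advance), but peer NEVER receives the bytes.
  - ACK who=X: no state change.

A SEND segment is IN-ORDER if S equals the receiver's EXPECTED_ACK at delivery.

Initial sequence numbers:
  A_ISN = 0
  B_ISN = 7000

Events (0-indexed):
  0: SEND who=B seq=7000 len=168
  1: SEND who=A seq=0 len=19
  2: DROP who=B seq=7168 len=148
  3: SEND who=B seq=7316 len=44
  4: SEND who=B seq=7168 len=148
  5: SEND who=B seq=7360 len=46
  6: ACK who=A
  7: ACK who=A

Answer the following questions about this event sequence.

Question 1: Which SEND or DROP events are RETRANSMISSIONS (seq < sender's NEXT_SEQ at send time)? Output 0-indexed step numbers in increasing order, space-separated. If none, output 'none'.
Step 0: SEND seq=7000 -> fresh
Step 1: SEND seq=0 -> fresh
Step 2: DROP seq=7168 -> fresh
Step 3: SEND seq=7316 -> fresh
Step 4: SEND seq=7168 -> retransmit
Step 5: SEND seq=7360 -> fresh

Answer: 4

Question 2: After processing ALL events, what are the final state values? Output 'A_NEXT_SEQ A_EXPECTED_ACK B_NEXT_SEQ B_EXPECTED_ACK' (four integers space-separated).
Answer: 19 7406 7406 19

Derivation:
After event 0: A_seq=0 A_ack=7168 B_seq=7168 B_ack=0
After event 1: A_seq=19 A_ack=7168 B_seq=7168 B_ack=19
After event 2: A_seq=19 A_ack=7168 B_seq=7316 B_ack=19
After event 3: A_seq=19 A_ack=7168 B_seq=7360 B_ack=19
After event 4: A_seq=19 A_ack=7360 B_seq=7360 B_ack=19
After event 5: A_seq=19 A_ack=7406 B_seq=7406 B_ack=19
After event 6: A_seq=19 A_ack=7406 B_seq=7406 B_ack=19
After event 7: A_seq=19 A_ack=7406 B_seq=7406 B_ack=19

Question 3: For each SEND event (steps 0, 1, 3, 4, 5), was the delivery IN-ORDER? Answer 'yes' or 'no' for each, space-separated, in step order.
Step 0: SEND seq=7000 -> in-order
Step 1: SEND seq=0 -> in-order
Step 3: SEND seq=7316 -> out-of-order
Step 4: SEND seq=7168 -> in-order
Step 5: SEND seq=7360 -> in-order

Answer: yes yes no yes yes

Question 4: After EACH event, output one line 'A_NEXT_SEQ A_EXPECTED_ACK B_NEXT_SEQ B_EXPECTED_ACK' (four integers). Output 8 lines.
0 7168 7168 0
19 7168 7168 19
19 7168 7316 19
19 7168 7360 19
19 7360 7360 19
19 7406 7406 19
19 7406 7406 19
19 7406 7406 19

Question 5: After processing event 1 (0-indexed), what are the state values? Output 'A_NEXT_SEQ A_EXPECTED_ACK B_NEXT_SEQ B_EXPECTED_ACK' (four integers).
After event 0: A_seq=0 A_ack=7168 B_seq=7168 B_ack=0
After event 1: A_seq=19 A_ack=7168 B_seq=7168 B_ack=19

19 7168 7168 19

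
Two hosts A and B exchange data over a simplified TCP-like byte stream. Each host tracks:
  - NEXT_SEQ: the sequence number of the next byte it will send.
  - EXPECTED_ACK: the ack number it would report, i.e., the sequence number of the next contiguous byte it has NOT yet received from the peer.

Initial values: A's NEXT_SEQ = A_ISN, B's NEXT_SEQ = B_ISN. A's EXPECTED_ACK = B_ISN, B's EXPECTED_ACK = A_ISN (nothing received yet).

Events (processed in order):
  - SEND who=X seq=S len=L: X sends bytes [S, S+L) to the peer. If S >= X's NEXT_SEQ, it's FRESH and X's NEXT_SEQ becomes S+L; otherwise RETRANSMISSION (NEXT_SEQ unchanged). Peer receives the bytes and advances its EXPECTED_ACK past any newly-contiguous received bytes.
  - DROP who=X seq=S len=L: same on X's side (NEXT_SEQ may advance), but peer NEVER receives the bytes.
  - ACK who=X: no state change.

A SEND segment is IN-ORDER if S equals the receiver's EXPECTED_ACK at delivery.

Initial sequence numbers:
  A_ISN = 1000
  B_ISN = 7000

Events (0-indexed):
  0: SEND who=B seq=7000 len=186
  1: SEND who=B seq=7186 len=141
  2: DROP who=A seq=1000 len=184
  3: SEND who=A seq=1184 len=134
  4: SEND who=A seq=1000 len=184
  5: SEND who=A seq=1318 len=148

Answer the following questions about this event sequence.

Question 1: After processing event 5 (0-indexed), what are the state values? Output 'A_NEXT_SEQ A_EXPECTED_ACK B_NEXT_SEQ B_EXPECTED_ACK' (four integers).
After event 0: A_seq=1000 A_ack=7186 B_seq=7186 B_ack=1000
After event 1: A_seq=1000 A_ack=7327 B_seq=7327 B_ack=1000
After event 2: A_seq=1184 A_ack=7327 B_seq=7327 B_ack=1000
After event 3: A_seq=1318 A_ack=7327 B_seq=7327 B_ack=1000
After event 4: A_seq=1318 A_ack=7327 B_seq=7327 B_ack=1318
After event 5: A_seq=1466 A_ack=7327 B_seq=7327 B_ack=1466

1466 7327 7327 1466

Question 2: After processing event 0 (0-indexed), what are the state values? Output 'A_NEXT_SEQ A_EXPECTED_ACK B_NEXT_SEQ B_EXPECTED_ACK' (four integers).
After event 0: A_seq=1000 A_ack=7186 B_seq=7186 B_ack=1000

1000 7186 7186 1000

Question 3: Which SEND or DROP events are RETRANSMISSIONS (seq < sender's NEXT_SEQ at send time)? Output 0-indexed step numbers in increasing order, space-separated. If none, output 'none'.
Step 0: SEND seq=7000 -> fresh
Step 1: SEND seq=7186 -> fresh
Step 2: DROP seq=1000 -> fresh
Step 3: SEND seq=1184 -> fresh
Step 4: SEND seq=1000 -> retransmit
Step 5: SEND seq=1318 -> fresh

Answer: 4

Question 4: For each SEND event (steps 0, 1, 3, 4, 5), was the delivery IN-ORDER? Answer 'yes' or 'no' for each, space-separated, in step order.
Answer: yes yes no yes yes

Derivation:
Step 0: SEND seq=7000 -> in-order
Step 1: SEND seq=7186 -> in-order
Step 3: SEND seq=1184 -> out-of-order
Step 4: SEND seq=1000 -> in-order
Step 5: SEND seq=1318 -> in-order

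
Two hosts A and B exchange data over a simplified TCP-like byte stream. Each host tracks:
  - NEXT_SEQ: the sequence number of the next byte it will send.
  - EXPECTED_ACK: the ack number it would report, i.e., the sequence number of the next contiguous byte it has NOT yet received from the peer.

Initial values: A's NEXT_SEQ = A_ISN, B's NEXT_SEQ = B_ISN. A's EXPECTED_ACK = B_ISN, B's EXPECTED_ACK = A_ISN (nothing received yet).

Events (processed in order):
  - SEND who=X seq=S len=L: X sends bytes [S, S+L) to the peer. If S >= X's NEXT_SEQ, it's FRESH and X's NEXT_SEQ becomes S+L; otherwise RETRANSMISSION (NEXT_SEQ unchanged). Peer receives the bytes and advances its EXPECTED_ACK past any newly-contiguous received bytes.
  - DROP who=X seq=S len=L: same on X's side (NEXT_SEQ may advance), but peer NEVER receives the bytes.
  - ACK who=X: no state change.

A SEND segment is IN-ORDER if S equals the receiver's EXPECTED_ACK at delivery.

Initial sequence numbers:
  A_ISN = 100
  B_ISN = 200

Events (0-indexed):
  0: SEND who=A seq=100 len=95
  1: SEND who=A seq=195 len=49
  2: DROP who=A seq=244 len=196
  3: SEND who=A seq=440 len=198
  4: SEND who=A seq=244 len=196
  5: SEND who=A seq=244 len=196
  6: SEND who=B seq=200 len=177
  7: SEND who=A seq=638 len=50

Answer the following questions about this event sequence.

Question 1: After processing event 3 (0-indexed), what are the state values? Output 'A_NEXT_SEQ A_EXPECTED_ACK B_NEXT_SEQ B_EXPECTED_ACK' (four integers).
After event 0: A_seq=195 A_ack=200 B_seq=200 B_ack=195
After event 1: A_seq=244 A_ack=200 B_seq=200 B_ack=244
After event 2: A_seq=440 A_ack=200 B_seq=200 B_ack=244
After event 3: A_seq=638 A_ack=200 B_seq=200 B_ack=244

638 200 200 244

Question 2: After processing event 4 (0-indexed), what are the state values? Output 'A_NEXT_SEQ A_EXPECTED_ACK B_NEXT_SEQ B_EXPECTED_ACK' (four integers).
After event 0: A_seq=195 A_ack=200 B_seq=200 B_ack=195
After event 1: A_seq=244 A_ack=200 B_seq=200 B_ack=244
After event 2: A_seq=440 A_ack=200 B_seq=200 B_ack=244
After event 3: A_seq=638 A_ack=200 B_seq=200 B_ack=244
After event 4: A_seq=638 A_ack=200 B_seq=200 B_ack=638

638 200 200 638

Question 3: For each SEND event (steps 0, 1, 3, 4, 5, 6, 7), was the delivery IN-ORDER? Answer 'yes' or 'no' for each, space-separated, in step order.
Answer: yes yes no yes no yes yes

Derivation:
Step 0: SEND seq=100 -> in-order
Step 1: SEND seq=195 -> in-order
Step 3: SEND seq=440 -> out-of-order
Step 4: SEND seq=244 -> in-order
Step 5: SEND seq=244 -> out-of-order
Step 6: SEND seq=200 -> in-order
Step 7: SEND seq=638 -> in-order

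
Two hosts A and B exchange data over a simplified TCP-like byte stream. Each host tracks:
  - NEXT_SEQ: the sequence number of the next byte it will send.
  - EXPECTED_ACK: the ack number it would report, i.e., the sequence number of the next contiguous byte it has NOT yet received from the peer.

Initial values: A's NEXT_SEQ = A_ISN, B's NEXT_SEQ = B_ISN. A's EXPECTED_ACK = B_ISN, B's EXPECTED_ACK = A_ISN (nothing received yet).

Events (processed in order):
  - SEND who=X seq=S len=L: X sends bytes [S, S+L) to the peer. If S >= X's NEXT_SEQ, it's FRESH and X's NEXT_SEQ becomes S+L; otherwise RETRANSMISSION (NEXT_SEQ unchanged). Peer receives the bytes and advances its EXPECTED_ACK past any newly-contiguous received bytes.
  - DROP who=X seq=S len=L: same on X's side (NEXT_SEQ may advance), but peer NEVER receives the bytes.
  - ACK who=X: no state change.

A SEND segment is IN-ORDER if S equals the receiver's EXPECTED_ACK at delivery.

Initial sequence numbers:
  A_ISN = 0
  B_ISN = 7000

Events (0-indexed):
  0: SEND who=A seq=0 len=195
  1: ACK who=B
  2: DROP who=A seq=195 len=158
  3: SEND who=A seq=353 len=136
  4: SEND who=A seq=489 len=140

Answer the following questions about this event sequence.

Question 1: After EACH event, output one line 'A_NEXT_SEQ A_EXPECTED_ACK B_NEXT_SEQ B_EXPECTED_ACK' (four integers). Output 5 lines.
195 7000 7000 195
195 7000 7000 195
353 7000 7000 195
489 7000 7000 195
629 7000 7000 195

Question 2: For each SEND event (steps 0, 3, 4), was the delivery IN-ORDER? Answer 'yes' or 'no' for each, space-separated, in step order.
Answer: yes no no

Derivation:
Step 0: SEND seq=0 -> in-order
Step 3: SEND seq=353 -> out-of-order
Step 4: SEND seq=489 -> out-of-order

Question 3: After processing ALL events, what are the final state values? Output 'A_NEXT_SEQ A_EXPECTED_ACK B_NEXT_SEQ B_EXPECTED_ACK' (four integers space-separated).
After event 0: A_seq=195 A_ack=7000 B_seq=7000 B_ack=195
After event 1: A_seq=195 A_ack=7000 B_seq=7000 B_ack=195
After event 2: A_seq=353 A_ack=7000 B_seq=7000 B_ack=195
After event 3: A_seq=489 A_ack=7000 B_seq=7000 B_ack=195
After event 4: A_seq=629 A_ack=7000 B_seq=7000 B_ack=195

Answer: 629 7000 7000 195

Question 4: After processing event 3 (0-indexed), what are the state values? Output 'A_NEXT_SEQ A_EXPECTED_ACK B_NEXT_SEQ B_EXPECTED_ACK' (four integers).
After event 0: A_seq=195 A_ack=7000 B_seq=7000 B_ack=195
After event 1: A_seq=195 A_ack=7000 B_seq=7000 B_ack=195
After event 2: A_seq=353 A_ack=7000 B_seq=7000 B_ack=195
After event 3: A_seq=489 A_ack=7000 B_seq=7000 B_ack=195

489 7000 7000 195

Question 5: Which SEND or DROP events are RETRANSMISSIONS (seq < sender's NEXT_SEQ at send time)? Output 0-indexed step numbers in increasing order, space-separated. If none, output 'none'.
Answer: none

Derivation:
Step 0: SEND seq=0 -> fresh
Step 2: DROP seq=195 -> fresh
Step 3: SEND seq=353 -> fresh
Step 4: SEND seq=489 -> fresh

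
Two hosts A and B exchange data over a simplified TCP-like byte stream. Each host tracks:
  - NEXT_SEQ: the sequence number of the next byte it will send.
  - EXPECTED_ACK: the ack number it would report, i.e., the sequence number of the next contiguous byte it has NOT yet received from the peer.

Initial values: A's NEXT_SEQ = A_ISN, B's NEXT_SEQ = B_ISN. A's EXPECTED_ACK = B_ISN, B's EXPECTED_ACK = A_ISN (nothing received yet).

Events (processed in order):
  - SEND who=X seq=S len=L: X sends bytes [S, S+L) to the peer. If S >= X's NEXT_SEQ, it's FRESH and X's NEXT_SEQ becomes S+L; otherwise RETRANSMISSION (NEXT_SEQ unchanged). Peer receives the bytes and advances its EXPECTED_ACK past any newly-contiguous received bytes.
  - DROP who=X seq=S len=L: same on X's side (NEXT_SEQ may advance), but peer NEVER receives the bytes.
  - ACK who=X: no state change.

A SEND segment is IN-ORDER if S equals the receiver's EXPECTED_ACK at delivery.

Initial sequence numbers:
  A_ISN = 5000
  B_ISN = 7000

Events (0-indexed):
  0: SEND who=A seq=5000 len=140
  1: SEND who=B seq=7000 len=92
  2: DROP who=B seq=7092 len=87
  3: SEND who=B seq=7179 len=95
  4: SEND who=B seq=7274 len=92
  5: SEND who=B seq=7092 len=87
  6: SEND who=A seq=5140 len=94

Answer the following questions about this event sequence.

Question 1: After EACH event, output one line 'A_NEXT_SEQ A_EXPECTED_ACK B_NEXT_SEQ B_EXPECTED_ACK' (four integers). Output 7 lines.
5140 7000 7000 5140
5140 7092 7092 5140
5140 7092 7179 5140
5140 7092 7274 5140
5140 7092 7366 5140
5140 7366 7366 5140
5234 7366 7366 5234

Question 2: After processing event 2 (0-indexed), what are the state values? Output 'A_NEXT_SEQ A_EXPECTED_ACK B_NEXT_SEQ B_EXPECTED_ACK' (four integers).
After event 0: A_seq=5140 A_ack=7000 B_seq=7000 B_ack=5140
After event 1: A_seq=5140 A_ack=7092 B_seq=7092 B_ack=5140
After event 2: A_seq=5140 A_ack=7092 B_seq=7179 B_ack=5140

5140 7092 7179 5140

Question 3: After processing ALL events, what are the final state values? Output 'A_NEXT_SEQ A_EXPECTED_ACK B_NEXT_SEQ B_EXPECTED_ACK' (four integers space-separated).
After event 0: A_seq=5140 A_ack=7000 B_seq=7000 B_ack=5140
After event 1: A_seq=5140 A_ack=7092 B_seq=7092 B_ack=5140
After event 2: A_seq=5140 A_ack=7092 B_seq=7179 B_ack=5140
After event 3: A_seq=5140 A_ack=7092 B_seq=7274 B_ack=5140
After event 4: A_seq=5140 A_ack=7092 B_seq=7366 B_ack=5140
After event 5: A_seq=5140 A_ack=7366 B_seq=7366 B_ack=5140
After event 6: A_seq=5234 A_ack=7366 B_seq=7366 B_ack=5234

Answer: 5234 7366 7366 5234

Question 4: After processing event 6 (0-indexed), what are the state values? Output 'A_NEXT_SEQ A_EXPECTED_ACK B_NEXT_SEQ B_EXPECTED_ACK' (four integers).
After event 0: A_seq=5140 A_ack=7000 B_seq=7000 B_ack=5140
After event 1: A_seq=5140 A_ack=7092 B_seq=7092 B_ack=5140
After event 2: A_seq=5140 A_ack=7092 B_seq=7179 B_ack=5140
After event 3: A_seq=5140 A_ack=7092 B_seq=7274 B_ack=5140
After event 4: A_seq=5140 A_ack=7092 B_seq=7366 B_ack=5140
After event 5: A_seq=5140 A_ack=7366 B_seq=7366 B_ack=5140
After event 6: A_seq=5234 A_ack=7366 B_seq=7366 B_ack=5234

5234 7366 7366 5234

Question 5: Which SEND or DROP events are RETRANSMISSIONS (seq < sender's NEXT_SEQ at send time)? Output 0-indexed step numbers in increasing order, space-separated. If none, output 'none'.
Answer: 5

Derivation:
Step 0: SEND seq=5000 -> fresh
Step 1: SEND seq=7000 -> fresh
Step 2: DROP seq=7092 -> fresh
Step 3: SEND seq=7179 -> fresh
Step 4: SEND seq=7274 -> fresh
Step 5: SEND seq=7092 -> retransmit
Step 6: SEND seq=5140 -> fresh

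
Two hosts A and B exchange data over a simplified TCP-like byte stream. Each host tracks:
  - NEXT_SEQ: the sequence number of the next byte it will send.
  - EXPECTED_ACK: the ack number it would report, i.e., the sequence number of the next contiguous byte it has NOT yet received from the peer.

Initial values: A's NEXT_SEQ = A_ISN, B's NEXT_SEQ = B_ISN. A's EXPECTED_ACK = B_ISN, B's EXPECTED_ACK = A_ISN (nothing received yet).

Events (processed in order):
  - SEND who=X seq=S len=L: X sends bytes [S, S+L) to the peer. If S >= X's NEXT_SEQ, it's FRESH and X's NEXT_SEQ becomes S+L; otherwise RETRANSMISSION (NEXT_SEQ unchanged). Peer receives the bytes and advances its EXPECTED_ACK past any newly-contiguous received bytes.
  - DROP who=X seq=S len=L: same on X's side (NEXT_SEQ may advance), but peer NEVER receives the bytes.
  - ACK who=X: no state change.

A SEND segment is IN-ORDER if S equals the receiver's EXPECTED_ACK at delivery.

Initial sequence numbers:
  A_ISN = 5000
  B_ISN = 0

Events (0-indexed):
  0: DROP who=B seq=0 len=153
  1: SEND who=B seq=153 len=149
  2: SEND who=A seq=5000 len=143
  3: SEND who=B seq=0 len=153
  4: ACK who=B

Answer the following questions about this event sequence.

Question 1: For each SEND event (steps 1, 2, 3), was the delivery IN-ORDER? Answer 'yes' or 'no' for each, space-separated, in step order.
Step 1: SEND seq=153 -> out-of-order
Step 2: SEND seq=5000 -> in-order
Step 3: SEND seq=0 -> in-order

Answer: no yes yes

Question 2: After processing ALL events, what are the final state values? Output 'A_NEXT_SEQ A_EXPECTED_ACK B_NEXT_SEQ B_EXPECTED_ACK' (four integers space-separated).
Answer: 5143 302 302 5143

Derivation:
After event 0: A_seq=5000 A_ack=0 B_seq=153 B_ack=5000
After event 1: A_seq=5000 A_ack=0 B_seq=302 B_ack=5000
After event 2: A_seq=5143 A_ack=0 B_seq=302 B_ack=5143
After event 3: A_seq=5143 A_ack=302 B_seq=302 B_ack=5143
After event 4: A_seq=5143 A_ack=302 B_seq=302 B_ack=5143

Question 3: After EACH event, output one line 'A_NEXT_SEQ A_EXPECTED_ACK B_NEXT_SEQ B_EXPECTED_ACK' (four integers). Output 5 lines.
5000 0 153 5000
5000 0 302 5000
5143 0 302 5143
5143 302 302 5143
5143 302 302 5143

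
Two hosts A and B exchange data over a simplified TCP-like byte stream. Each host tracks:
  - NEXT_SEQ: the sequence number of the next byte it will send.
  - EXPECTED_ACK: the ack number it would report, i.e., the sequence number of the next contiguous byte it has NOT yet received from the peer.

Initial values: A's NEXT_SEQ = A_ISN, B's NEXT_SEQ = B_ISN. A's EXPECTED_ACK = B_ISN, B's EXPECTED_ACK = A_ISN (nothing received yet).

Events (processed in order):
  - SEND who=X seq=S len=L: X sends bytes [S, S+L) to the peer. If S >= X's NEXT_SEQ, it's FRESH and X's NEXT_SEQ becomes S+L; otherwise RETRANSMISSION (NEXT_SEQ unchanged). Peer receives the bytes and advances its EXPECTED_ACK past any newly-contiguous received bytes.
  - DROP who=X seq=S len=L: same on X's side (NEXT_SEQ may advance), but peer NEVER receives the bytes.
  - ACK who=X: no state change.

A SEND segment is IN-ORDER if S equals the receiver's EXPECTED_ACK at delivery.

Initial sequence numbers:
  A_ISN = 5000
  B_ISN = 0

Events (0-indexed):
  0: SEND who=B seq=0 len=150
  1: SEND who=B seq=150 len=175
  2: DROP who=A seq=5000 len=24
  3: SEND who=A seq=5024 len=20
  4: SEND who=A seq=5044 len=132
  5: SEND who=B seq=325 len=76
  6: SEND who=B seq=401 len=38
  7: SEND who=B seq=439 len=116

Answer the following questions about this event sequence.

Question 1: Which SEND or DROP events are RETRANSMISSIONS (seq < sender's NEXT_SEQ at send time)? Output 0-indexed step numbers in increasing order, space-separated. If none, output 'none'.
Step 0: SEND seq=0 -> fresh
Step 1: SEND seq=150 -> fresh
Step 2: DROP seq=5000 -> fresh
Step 3: SEND seq=5024 -> fresh
Step 4: SEND seq=5044 -> fresh
Step 5: SEND seq=325 -> fresh
Step 6: SEND seq=401 -> fresh
Step 7: SEND seq=439 -> fresh

Answer: none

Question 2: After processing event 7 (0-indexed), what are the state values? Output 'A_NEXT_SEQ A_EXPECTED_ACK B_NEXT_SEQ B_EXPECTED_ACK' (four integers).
After event 0: A_seq=5000 A_ack=150 B_seq=150 B_ack=5000
After event 1: A_seq=5000 A_ack=325 B_seq=325 B_ack=5000
After event 2: A_seq=5024 A_ack=325 B_seq=325 B_ack=5000
After event 3: A_seq=5044 A_ack=325 B_seq=325 B_ack=5000
After event 4: A_seq=5176 A_ack=325 B_seq=325 B_ack=5000
After event 5: A_seq=5176 A_ack=401 B_seq=401 B_ack=5000
After event 6: A_seq=5176 A_ack=439 B_seq=439 B_ack=5000
After event 7: A_seq=5176 A_ack=555 B_seq=555 B_ack=5000

5176 555 555 5000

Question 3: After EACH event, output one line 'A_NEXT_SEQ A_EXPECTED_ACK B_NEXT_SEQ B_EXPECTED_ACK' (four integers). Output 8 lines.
5000 150 150 5000
5000 325 325 5000
5024 325 325 5000
5044 325 325 5000
5176 325 325 5000
5176 401 401 5000
5176 439 439 5000
5176 555 555 5000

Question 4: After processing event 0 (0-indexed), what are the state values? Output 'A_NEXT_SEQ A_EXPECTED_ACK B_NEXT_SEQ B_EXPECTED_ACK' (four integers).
After event 0: A_seq=5000 A_ack=150 B_seq=150 B_ack=5000

5000 150 150 5000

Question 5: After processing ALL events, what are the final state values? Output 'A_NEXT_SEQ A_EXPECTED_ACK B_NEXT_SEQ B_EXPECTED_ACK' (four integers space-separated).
After event 0: A_seq=5000 A_ack=150 B_seq=150 B_ack=5000
After event 1: A_seq=5000 A_ack=325 B_seq=325 B_ack=5000
After event 2: A_seq=5024 A_ack=325 B_seq=325 B_ack=5000
After event 3: A_seq=5044 A_ack=325 B_seq=325 B_ack=5000
After event 4: A_seq=5176 A_ack=325 B_seq=325 B_ack=5000
After event 5: A_seq=5176 A_ack=401 B_seq=401 B_ack=5000
After event 6: A_seq=5176 A_ack=439 B_seq=439 B_ack=5000
After event 7: A_seq=5176 A_ack=555 B_seq=555 B_ack=5000

Answer: 5176 555 555 5000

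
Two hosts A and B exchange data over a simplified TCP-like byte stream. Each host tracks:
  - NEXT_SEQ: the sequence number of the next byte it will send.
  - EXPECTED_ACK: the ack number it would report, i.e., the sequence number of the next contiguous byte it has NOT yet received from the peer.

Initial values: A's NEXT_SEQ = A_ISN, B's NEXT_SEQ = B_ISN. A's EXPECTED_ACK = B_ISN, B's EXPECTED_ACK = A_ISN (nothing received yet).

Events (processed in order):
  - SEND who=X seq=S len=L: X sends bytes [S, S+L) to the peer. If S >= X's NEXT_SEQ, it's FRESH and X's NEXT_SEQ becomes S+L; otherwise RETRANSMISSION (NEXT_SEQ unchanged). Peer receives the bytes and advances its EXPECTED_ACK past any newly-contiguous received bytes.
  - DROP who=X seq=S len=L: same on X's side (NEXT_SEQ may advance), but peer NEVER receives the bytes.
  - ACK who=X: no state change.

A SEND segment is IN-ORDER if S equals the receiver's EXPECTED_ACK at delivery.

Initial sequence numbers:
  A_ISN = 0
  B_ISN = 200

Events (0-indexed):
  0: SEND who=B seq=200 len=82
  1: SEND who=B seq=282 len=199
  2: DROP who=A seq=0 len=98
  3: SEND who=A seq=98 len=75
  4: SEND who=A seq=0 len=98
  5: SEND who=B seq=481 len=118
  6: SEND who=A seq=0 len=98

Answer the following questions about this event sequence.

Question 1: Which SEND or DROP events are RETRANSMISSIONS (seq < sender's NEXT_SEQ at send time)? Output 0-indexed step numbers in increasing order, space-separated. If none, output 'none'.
Step 0: SEND seq=200 -> fresh
Step 1: SEND seq=282 -> fresh
Step 2: DROP seq=0 -> fresh
Step 3: SEND seq=98 -> fresh
Step 4: SEND seq=0 -> retransmit
Step 5: SEND seq=481 -> fresh
Step 6: SEND seq=0 -> retransmit

Answer: 4 6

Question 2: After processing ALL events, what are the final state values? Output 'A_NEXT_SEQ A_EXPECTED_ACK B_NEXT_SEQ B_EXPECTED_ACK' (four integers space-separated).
After event 0: A_seq=0 A_ack=282 B_seq=282 B_ack=0
After event 1: A_seq=0 A_ack=481 B_seq=481 B_ack=0
After event 2: A_seq=98 A_ack=481 B_seq=481 B_ack=0
After event 3: A_seq=173 A_ack=481 B_seq=481 B_ack=0
After event 4: A_seq=173 A_ack=481 B_seq=481 B_ack=173
After event 5: A_seq=173 A_ack=599 B_seq=599 B_ack=173
After event 6: A_seq=173 A_ack=599 B_seq=599 B_ack=173

Answer: 173 599 599 173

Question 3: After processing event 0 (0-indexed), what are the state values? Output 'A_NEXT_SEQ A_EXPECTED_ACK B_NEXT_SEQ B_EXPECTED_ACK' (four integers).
After event 0: A_seq=0 A_ack=282 B_seq=282 B_ack=0

0 282 282 0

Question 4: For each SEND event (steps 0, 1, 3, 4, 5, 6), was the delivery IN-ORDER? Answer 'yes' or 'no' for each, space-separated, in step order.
Answer: yes yes no yes yes no

Derivation:
Step 0: SEND seq=200 -> in-order
Step 1: SEND seq=282 -> in-order
Step 3: SEND seq=98 -> out-of-order
Step 4: SEND seq=0 -> in-order
Step 5: SEND seq=481 -> in-order
Step 6: SEND seq=0 -> out-of-order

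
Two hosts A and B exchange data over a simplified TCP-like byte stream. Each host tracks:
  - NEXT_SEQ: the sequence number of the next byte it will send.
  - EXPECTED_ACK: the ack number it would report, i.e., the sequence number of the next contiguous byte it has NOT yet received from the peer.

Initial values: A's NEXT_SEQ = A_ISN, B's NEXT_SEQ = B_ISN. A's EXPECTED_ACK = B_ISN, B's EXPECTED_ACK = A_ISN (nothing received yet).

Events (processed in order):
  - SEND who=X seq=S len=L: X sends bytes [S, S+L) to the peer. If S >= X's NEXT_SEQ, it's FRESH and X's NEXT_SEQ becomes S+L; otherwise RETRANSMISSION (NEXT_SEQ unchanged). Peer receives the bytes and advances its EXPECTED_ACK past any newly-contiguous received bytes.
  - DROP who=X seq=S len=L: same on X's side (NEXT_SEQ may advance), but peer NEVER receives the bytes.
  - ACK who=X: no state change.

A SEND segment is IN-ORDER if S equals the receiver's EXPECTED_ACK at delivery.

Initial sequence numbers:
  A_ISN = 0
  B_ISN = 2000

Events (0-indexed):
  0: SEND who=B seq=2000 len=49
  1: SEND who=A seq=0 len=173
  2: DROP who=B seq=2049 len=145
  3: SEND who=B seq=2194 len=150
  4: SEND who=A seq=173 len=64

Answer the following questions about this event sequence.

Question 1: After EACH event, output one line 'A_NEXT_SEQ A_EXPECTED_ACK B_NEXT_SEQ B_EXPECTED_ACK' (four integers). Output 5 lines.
0 2049 2049 0
173 2049 2049 173
173 2049 2194 173
173 2049 2344 173
237 2049 2344 237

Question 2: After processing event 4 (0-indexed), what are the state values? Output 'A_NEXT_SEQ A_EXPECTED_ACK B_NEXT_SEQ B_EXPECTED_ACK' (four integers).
After event 0: A_seq=0 A_ack=2049 B_seq=2049 B_ack=0
After event 1: A_seq=173 A_ack=2049 B_seq=2049 B_ack=173
After event 2: A_seq=173 A_ack=2049 B_seq=2194 B_ack=173
After event 3: A_seq=173 A_ack=2049 B_seq=2344 B_ack=173
After event 4: A_seq=237 A_ack=2049 B_seq=2344 B_ack=237

237 2049 2344 237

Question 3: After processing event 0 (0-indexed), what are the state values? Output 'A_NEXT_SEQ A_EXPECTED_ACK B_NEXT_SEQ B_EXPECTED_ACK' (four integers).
After event 0: A_seq=0 A_ack=2049 B_seq=2049 B_ack=0

0 2049 2049 0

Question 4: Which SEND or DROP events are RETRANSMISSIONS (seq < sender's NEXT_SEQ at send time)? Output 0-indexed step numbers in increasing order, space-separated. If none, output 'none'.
Answer: none

Derivation:
Step 0: SEND seq=2000 -> fresh
Step 1: SEND seq=0 -> fresh
Step 2: DROP seq=2049 -> fresh
Step 3: SEND seq=2194 -> fresh
Step 4: SEND seq=173 -> fresh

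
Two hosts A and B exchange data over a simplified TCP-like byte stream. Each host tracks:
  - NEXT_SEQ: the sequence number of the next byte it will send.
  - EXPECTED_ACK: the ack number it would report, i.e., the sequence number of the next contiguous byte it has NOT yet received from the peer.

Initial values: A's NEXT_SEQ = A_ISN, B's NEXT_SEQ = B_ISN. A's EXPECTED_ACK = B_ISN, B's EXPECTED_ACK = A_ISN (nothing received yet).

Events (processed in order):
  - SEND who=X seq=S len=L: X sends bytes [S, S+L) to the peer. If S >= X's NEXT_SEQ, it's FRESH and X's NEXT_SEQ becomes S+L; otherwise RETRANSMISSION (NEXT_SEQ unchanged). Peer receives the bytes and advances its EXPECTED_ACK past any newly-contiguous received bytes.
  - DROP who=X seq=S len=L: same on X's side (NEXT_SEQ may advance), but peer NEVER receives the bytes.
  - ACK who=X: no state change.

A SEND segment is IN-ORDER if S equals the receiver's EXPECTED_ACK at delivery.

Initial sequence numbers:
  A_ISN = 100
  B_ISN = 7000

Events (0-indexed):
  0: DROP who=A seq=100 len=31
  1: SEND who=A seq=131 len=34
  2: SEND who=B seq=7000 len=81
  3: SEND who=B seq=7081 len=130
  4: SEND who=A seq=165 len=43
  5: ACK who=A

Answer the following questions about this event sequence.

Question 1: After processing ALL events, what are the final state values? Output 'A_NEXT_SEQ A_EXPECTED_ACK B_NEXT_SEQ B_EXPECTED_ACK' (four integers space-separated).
After event 0: A_seq=131 A_ack=7000 B_seq=7000 B_ack=100
After event 1: A_seq=165 A_ack=7000 B_seq=7000 B_ack=100
After event 2: A_seq=165 A_ack=7081 B_seq=7081 B_ack=100
After event 3: A_seq=165 A_ack=7211 B_seq=7211 B_ack=100
After event 4: A_seq=208 A_ack=7211 B_seq=7211 B_ack=100
After event 5: A_seq=208 A_ack=7211 B_seq=7211 B_ack=100

Answer: 208 7211 7211 100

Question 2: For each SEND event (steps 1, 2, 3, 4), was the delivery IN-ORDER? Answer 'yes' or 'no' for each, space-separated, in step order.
Answer: no yes yes no

Derivation:
Step 1: SEND seq=131 -> out-of-order
Step 2: SEND seq=7000 -> in-order
Step 3: SEND seq=7081 -> in-order
Step 4: SEND seq=165 -> out-of-order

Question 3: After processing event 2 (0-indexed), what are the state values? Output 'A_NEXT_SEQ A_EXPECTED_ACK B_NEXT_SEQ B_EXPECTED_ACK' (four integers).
After event 0: A_seq=131 A_ack=7000 B_seq=7000 B_ack=100
After event 1: A_seq=165 A_ack=7000 B_seq=7000 B_ack=100
After event 2: A_seq=165 A_ack=7081 B_seq=7081 B_ack=100

165 7081 7081 100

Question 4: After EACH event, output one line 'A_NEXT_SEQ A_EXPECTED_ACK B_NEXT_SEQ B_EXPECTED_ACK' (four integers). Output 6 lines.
131 7000 7000 100
165 7000 7000 100
165 7081 7081 100
165 7211 7211 100
208 7211 7211 100
208 7211 7211 100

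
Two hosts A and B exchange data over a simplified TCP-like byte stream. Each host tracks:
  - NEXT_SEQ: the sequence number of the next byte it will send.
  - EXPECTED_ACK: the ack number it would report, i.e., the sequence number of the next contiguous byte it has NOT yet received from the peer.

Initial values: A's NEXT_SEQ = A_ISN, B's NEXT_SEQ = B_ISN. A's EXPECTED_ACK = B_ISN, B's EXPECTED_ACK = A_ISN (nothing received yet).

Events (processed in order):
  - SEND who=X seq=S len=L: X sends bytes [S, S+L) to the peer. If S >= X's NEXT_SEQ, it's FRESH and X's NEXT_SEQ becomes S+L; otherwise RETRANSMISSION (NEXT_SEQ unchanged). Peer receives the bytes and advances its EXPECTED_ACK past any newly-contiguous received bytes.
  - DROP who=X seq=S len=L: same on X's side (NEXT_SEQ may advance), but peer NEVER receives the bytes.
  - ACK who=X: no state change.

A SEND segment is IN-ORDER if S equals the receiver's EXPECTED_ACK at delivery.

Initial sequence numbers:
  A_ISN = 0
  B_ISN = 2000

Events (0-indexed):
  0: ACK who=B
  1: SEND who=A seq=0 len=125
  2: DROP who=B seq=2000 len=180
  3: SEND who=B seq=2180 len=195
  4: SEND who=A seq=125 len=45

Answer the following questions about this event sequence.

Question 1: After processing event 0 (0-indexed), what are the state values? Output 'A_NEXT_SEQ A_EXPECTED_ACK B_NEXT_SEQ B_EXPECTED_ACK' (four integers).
After event 0: A_seq=0 A_ack=2000 B_seq=2000 B_ack=0

0 2000 2000 0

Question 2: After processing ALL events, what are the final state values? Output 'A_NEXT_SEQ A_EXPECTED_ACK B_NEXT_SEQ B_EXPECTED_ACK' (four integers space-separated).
After event 0: A_seq=0 A_ack=2000 B_seq=2000 B_ack=0
After event 1: A_seq=125 A_ack=2000 B_seq=2000 B_ack=125
After event 2: A_seq=125 A_ack=2000 B_seq=2180 B_ack=125
After event 3: A_seq=125 A_ack=2000 B_seq=2375 B_ack=125
After event 4: A_seq=170 A_ack=2000 B_seq=2375 B_ack=170

Answer: 170 2000 2375 170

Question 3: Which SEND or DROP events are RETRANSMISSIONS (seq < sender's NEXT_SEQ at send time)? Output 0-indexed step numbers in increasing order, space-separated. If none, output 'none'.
Answer: none

Derivation:
Step 1: SEND seq=0 -> fresh
Step 2: DROP seq=2000 -> fresh
Step 3: SEND seq=2180 -> fresh
Step 4: SEND seq=125 -> fresh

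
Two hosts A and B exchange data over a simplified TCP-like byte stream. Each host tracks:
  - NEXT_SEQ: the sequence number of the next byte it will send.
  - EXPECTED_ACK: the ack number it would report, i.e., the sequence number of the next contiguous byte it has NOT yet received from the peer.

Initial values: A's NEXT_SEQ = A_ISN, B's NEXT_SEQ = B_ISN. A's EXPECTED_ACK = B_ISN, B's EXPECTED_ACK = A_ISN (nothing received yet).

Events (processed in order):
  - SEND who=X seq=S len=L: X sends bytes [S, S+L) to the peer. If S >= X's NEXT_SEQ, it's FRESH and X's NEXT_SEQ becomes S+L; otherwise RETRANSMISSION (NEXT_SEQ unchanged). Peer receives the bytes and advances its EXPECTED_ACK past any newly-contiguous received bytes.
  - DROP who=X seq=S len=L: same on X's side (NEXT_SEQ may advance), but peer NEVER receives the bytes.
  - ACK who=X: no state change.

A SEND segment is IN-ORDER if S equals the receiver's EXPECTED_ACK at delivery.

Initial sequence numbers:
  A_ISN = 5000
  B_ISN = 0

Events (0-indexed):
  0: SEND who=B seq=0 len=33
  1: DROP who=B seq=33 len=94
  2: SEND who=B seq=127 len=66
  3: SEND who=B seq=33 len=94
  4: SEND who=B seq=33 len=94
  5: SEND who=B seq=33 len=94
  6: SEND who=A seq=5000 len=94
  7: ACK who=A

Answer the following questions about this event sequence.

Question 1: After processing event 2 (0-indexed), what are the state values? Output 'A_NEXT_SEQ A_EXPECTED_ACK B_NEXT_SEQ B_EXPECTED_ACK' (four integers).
After event 0: A_seq=5000 A_ack=33 B_seq=33 B_ack=5000
After event 1: A_seq=5000 A_ack=33 B_seq=127 B_ack=5000
After event 2: A_seq=5000 A_ack=33 B_seq=193 B_ack=5000

5000 33 193 5000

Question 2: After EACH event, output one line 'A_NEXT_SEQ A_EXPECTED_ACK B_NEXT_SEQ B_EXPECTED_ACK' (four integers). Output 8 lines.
5000 33 33 5000
5000 33 127 5000
5000 33 193 5000
5000 193 193 5000
5000 193 193 5000
5000 193 193 5000
5094 193 193 5094
5094 193 193 5094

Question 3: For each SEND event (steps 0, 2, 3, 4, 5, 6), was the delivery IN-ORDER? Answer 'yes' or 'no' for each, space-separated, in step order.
Step 0: SEND seq=0 -> in-order
Step 2: SEND seq=127 -> out-of-order
Step 3: SEND seq=33 -> in-order
Step 4: SEND seq=33 -> out-of-order
Step 5: SEND seq=33 -> out-of-order
Step 6: SEND seq=5000 -> in-order

Answer: yes no yes no no yes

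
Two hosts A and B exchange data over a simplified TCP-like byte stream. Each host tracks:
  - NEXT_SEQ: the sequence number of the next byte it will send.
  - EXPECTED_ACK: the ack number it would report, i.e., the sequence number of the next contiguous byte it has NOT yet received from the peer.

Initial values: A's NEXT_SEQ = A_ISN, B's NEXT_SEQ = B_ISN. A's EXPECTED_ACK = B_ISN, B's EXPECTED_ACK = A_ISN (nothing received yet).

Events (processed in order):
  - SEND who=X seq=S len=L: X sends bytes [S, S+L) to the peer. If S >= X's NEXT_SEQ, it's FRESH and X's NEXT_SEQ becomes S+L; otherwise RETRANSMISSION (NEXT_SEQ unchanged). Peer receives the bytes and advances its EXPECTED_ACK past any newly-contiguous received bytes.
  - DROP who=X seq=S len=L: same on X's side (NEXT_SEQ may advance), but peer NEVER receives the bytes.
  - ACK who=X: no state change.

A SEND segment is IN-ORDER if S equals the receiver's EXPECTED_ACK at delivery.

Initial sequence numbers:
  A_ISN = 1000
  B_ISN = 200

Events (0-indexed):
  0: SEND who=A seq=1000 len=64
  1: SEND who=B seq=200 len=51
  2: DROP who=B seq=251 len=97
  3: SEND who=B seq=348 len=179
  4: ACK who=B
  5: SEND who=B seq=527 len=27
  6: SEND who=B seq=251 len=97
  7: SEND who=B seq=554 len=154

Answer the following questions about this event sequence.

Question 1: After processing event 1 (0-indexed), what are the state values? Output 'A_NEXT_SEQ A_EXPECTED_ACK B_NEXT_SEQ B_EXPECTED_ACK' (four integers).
After event 0: A_seq=1064 A_ack=200 B_seq=200 B_ack=1064
After event 1: A_seq=1064 A_ack=251 B_seq=251 B_ack=1064

1064 251 251 1064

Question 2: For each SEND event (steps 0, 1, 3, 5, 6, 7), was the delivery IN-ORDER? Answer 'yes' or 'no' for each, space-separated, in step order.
Step 0: SEND seq=1000 -> in-order
Step 1: SEND seq=200 -> in-order
Step 3: SEND seq=348 -> out-of-order
Step 5: SEND seq=527 -> out-of-order
Step 6: SEND seq=251 -> in-order
Step 7: SEND seq=554 -> in-order

Answer: yes yes no no yes yes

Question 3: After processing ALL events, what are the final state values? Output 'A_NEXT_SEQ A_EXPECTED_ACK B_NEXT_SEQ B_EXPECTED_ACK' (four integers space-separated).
Answer: 1064 708 708 1064

Derivation:
After event 0: A_seq=1064 A_ack=200 B_seq=200 B_ack=1064
After event 1: A_seq=1064 A_ack=251 B_seq=251 B_ack=1064
After event 2: A_seq=1064 A_ack=251 B_seq=348 B_ack=1064
After event 3: A_seq=1064 A_ack=251 B_seq=527 B_ack=1064
After event 4: A_seq=1064 A_ack=251 B_seq=527 B_ack=1064
After event 5: A_seq=1064 A_ack=251 B_seq=554 B_ack=1064
After event 6: A_seq=1064 A_ack=554 B_seq=554 B_ack=1064
After event 7: A_seq=1064 A_ack=708 B_seq=708 B_ack=1064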